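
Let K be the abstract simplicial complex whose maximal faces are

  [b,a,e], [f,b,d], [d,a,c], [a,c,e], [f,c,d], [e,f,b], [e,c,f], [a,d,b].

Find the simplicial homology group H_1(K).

K has 6 vertices, 12 edges, 8 triangles.
rank ∂_1 = 5, rank ∂_2 = 7 ⇒ b_1 = 12 − 5 − 7 = 0; all invariant factors of ∂_2 are 1 so no torsion. So H_1 = 0.

H_1 = 0.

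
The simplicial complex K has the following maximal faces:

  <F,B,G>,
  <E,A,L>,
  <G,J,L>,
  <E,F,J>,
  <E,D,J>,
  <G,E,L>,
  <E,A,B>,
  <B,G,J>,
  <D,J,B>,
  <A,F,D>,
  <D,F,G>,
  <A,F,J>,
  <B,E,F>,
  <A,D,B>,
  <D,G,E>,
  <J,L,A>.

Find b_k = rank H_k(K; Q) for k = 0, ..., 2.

We work with the vertex ordering A < B < D < E < F < G < J < L. The simplices of K, each written with vertices in increasing order, are:

  0-simplices (8): A, B, D, E, F, G, J, L
  1-simplices (24): AB, AD, AE, AF, AJ, AL, BD, BE, BF, BG, BJ, DE, DF, DG, DJ, EF, EG, EJ, EL, FG, FJ, GJ, GL, JL
  2-simplices (16): ABD, ABE, ADF, AEL, AFJ, AJL, BDJ, BEF, BFG, BGJ, DEG, DEJ, DFG, EFJ, EGL, GJL

giving chain groups C_0 ≅ Z^8, C_1 ≅ Z^24, C_2 ≅ Z^16.

∂_1: C_1 → C_0 is given by ∂[p,q] = [q] − [p].
The resulting 8×24 matrix has rank 7, and its Smith normal form has invariant factors (1,1,1,1,1,1,1).

The boundary map ∂_2: C_2 → C_1 maps a triangle to the signed sum of its edges. For instance
  ∂BDJ = DJ − BJ + BD,
  ∂DFG = FG − DG + DF.
As a 24×16 matrix over Z this has rank 15, with invariant factors (1,1,1,1,1,1,1,1,1,1,1,1,1,1,1).

Computing H_k = (kernel of ∂_k) / (image of ∂_{k+1}):

  H_0: rank C_0 − rank ∂_1 = 8 − 7 = 1, and the invariant factors of ∂_1 are all 1, so H_0 ≅ Z.
  H_1: rank ker ∂_1 − rank ∂_2 = (24 − 7) − 15 = 2, and the invariant factors of ∂_2 are all 1, so H_1 ≅ Z^2.
  H_2: rank ker ∂_2 − rank ∂_3 = (16 − 15) − 0 = 1, and there is no ∂_3, so H_2 ≅ Z.

As a check, the Euler characteristic is 8 − 24 + 16 = 0, which agrees with 1 − 2 + 1 = 0.

Hence the Betti numbers are b_0 = 1, b_1 = 2, b_2 = 1.

b_0 = 1, b_1 = 2, b_2 = 1.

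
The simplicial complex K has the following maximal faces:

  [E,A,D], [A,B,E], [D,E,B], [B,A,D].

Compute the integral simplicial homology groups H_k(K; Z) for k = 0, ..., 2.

H_0 = Z,  H_1 = 0,  H_2 = Z.

Fix the vertex order A < B < D < E and write every simplex with vertices in increasing order. Then dim K = 2 and the simplices of K are:

  0-simplices (4): A, B, D, E
  1-simplices (6): AB, AD, AE, BD, BE, DE
  2-simplices (4): ABD, ABE, ADE, BDE

so the chain groups are C_0 ≅ Z^4, C_1 ≅ Z^6, C_2 ≅ Z^4.

Boundary ∂_1: C_1 → C_0 maps an edge to its endpoints' difference, ∂[p,q] = q − p. For instance
  ∂AB = B − A.
The resulting 4×6 matrix has rank 3, and its Smith normal form has invariant factors (1,1,1).

∂_2: C_2 → C_1 maps a triangle to the signed sum of its edges. For instance
  ∂BDE = DE − BE + BD,
  ∂ADE = DE − AE + AD.
The resulting 6×4 matrix has rank 3, and its Smith normal form has invariant factors (1,1,1).

Reading off H_k = ker ∂_k / im ∂_{k+1}:

  H_0: rank C_0 − rank ∂_1 = 4 − 3 = 1, and the invariant factors of ∂_1 are all 1, so H_0 = Z.
  H_1: rank ker ∂_1 − rank ∂_2 = (6 − 3) − 3 = 0, and the invariant factors of ∂_2 are all 1, so H_1 = 0.
  H_2: rank ker ∂_2 − rank ∂_3 = (4 − 3) − 0 = 1, and there is no ∂_3, so H_2 = Z.

(K is a triangulation of the 2-sphere S^2.)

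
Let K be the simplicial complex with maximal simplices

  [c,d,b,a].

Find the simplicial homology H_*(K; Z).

We work with the vertex ordering a < b < c < d. The simplices of K, each written with vertices in increasing order, are:

  0-simplices (4): a, b, c, d
  1-simplices (6): ab, ac, ad, bc, bd, cd
  2-simplices (4): abc, abd, acd, bcd
  3-simplices (1): abcd

giving chain groups C_0 ≅ Z^4, C_1 ≅ Z^6, C_2 ≅ Z^4, C_3 ≅ Z^1.

The boundary map ∂_1: C_1 → C_0 maps an edge to its endpoints' difference, ∂[p,q] = q − p. For instance
  ∂ad = d − a.
This gives a 4×6 integer matrix of rank 3; reducing to Smith normal form yields diagonal entries (1,1,1).

Boundary ∂_2: C_2 → C_1 acts by ∂[p,q,r] = [q,r] − [p,r] + [p,q]. For instance
  ∂abd = bd − ad + ab,
  ∂abc = bc − ac + ab.
As a 6×4 matrix over Z this has rank 3, with invariant factors (1,1,1).

Boundary ∂_3: C_3 → C_2 sends each 3-simplex σ to the alternating sum Σ_i (−1)^i (σ with its i-th vertex removed). For instance
  ∂abcd = bcd − acd + abd − abc.
As a 4×1 matrix over Z this has rank 1, with invariant factors (1).

Computing H_k = (kernel of ∂_k) / (image of ∂_{k+1}):

  H_0: rank C_0 − rank ∂_1 = 4 − 3 = 1, and the invariant factors of ∂_1 are all 1, so H_0 = Z.
  H_1: rank ker ∂_1 − rank ∂_2 = (6 − 3) − 3 = 0, and the invariant factors of ∂_2 are all 1, so H_1 = 0.
  H_2: rank ker ∂_2 − rank ∂_3 = (4 − 3) − 1 = 0, and the invariant factors of ∂_3 are all 1, so H_2 = 0.
  H_3: rank ker ∂_3 − rank ∂_4 = (1 − 1) − 0 = 0, and there is no ∂_4, so H_3 = 0.

H_0 = Z,  H_1 = 0,  H_2 = 0,  H_3 = 0.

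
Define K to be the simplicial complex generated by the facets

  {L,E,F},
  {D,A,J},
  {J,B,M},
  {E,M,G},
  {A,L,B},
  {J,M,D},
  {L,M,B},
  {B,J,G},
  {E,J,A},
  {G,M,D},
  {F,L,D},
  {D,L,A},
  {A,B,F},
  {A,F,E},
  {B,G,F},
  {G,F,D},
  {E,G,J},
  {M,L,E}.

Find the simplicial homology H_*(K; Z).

Fix the vertex order A < B < D < E < F < G < J < L < M and write every simplex with vertices in increasing order. Then dim K = 2 and the simplices of K are:

  0-simplices (9): A, B, D, E, F, G, J, L, M
  1-simplices (27): AB, AD, AE, AF, AJ, AL, BF, BG, BJ, BL, BM, DF, DG, DJ, DL, DM, EF, EG, EJ, EL, EM, FG, FL, GJ, GM, JM, LM
  2-simplices (18): ABF, ABL, ADJ, ADL, AEF, AEJ, BFG, BGJ, BJM, BLM, DFG, DFL, DGM, DJM, EFL, EGJ, EGM, ELM

so the chain groups are C_0 ≅ Z^9, C_1 ≅ Z^27, C_2 ≅ Z^18.

The boundary map ∂_1: C_1 → C_0 maps an edge to its endpoints' difference, ∂[p,q] = q − p. For instance
  ∂AD = D − A.
The resulting 9×27 matrix has rank 8, and its Smith normal form has invariant factors (1,1,1,1,1,1,1,1).

Boundary ∂_2: C_2 → C_1 maps a triangle to the signed sum of its edges. For instance
  ∂ADJ = DJ − AJ + AD,
  ∂ABL = BL − AL + AB.
As a 27×18 matrix over Z this has rank 18, with invariant factors (1,1,1,1,1,1,1,1,1,1,1,1,1,1,1,1,1,2).

Now H_k = ker ∂_k / im ∂_{k+1}, so:

  H_0: rank C_0 − rank ∂_1 = 9 − 8 = 1, and the invariant factors of ∂_1 are all 1, so H_0 = Z.
  H_1: rank ker ∂_1 − rank ∂_2 = (27 − 8) − 18 = 1, and ∂_2 has invariant factor 2 > 1, so H_1 = Z ⊕ Z/2.
  H_2: rank ker ∂_2 − rank ∂_3 = (18 − 18) − 0 = 0, and there is no ∂_3, so H_2 = 0.

As a check, the Euler characteristic is 9 − 27 + 18 = 0, which agrees with 1 − 1 + 0 = 0.
(K is a triangulation of the Klein bottle.)

H_0 = Z,  H_1 = Z ⊕ Z/2,  H_2 = 0.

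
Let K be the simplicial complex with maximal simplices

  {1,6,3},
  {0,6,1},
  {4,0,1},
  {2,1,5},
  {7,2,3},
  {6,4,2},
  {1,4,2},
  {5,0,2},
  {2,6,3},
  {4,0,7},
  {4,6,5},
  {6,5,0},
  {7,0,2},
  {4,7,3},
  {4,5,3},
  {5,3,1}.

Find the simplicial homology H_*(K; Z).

Fix the vertex order 0 < 1 < 2 < 3 < 4 < 5 < 6 < 7 and write every simplex with vertices in increasing order. Then dim K = 2 and the simplices of K are:

  0-simplices (8): [0], [1], [2], [3], [4], [5], [6], [7]
  1-simplices (24): (24 of them)
  2-simplices (16): [0,1,4], [0,1,6], [0,2,5], [0,2,7], [0,4,7], [0,5,6], [1,2,4], [1,2,5], [1,3,5], [1,3,6], [2,3,6], [2,3,7], [2,4,6], [3,4,5], [3,4,7], [4,5,6]

so the chain groups are C_0 ≅ Z^8, C_1 ≅ Z^24, C_2 ≅ Z^16.

∂_1: C_1 → C_0 maps an edge to its endpoints' difference, ∂[p,q] = q − p.
The resulting 8×24 matrix has rank 7, and its Smith normal form has invariant factors (1,1,1,1,1,1,1).

The boundary map ∂_2: C_2 → C_1 acts by ∂[p,q,r] = [q,r] − [p,r] + [p,q]. For instance
  ∂[2,3,7] = [3,7] − [2,7] + [2,3],
  ∂[0,2,7] = [2,7] − [0,7] + [0,2].
As a 24×16 matrix over Z this has rank 15, with invariant factors (1,1,1,1,1,1,1,1,1,1,1,1,1,1,1).

Computing H_k = (kernel of ∂_k) / (image of ∂_{k+1}):

  H_0: rank C_0 − rank ∂_1 = 8 − 7 = 1, and the invariant factors of ∂_1 are all 1, so H_0 ≅ Z.
  H_1: rank ker ∂_1 − rank ∂_2 = (24 − 7) − 15 = 2, and the invariant factors of ∂_2 are all 1, so H_1 ≅ Z^2.
  H_2: rank ker ∂_2 − rank ∂_3 = (16 − 15) − 0 = 1, and there is no ∂_3, so H_2 ≅ Z.

H_0 ≅ Z,  H_1 ≅ Z^2,  H_2 ≅ Z.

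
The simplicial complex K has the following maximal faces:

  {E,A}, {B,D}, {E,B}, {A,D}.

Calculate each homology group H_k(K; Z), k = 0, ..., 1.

Fix the vertex order A < B < D < E and write every simplex with vertices in increasing order. Then dim K = 1 and the simplices of K are:

  0-simplices (4): A, B, D, E
  1-simplices (4): AD, AE, BD, BE

so the chain groups are C_0 ≅ Z^4, C_1 ≅ Z^4.

The boundary map ∂_1: C_1 → C_0 sends each edge [p,q] (with p < q) to q − p. For instance
  ∂BD = D − B.
As a 4×4 matrix over Z this has rank 3, with invariant factors (1,1,1).

Now H_k = ker ∂_k / im ∂_{k+1}, so:

  H_0: rank C_0 − rank ∂_1 = 4 − 3 = 1, and the invariant factors of ∂_1 are all 1, so H_0 = Z.
  H_1: rank ker ∂_1 − rank ∂_2 = (4 − 3) − 0 = 1, and there is no ∂_2, so H_1 = Z.

As a check, the Euler characteristic is 4 − 4 = 0, which agrees with 1 − 1 = 0.

H_0 = Z,  H_1 = Z.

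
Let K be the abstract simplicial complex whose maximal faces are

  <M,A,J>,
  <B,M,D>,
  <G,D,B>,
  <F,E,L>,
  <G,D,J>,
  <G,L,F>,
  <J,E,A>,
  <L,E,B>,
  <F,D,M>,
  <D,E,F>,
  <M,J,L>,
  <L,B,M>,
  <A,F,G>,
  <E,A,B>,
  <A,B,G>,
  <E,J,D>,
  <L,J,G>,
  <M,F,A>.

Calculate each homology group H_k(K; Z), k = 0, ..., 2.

K has 9 vertices, 27 edges, 18 triangles.
rank ∂_0 = 0, rank ∂_1 = 8 ⇒ b_0 = 9 − 0 − 8 = 1; all invariant factors of ∂_1 are 1 so no torsion. So H_0 ≅ Z.
rank ∂_1 = 8, rank ∂_2 = 17 ⇒ b_1 = 27 − 8 − 17 = 2; all invariant factors of ∂_2 are 1 so no torsion. So H_1 ≅ Z^2.
rank ∂_2 = 17, rank ∂_3 = 0 ⇒ b_2 = 18 − 17 − 0 = 1. So H_2 ≅ Z.

H_0 ≅ Z,  H_1 ≅ Z^2,  H_2 ≅ Z.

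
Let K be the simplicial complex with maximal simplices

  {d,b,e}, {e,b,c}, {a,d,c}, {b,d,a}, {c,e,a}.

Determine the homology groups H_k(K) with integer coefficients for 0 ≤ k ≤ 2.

H_0 ≅ Z,  H_1 ≅ Z,  H_2 = 0.

K has 5 vertices, 10 edges, 5 triangles.
rank ∂_0 = 0, rank ∂_1 = 4 ⇒ b_0 = 5 − 0 − 4 = 1; all invariant factors of ∂_1 are 1 so no torsion. So H_0 ≅ Z.
rank ∂_1 = 4, rank ∂_2 = 5 ⇒ b_1 = 10 − 4 − 5 = 1; all invariant factors of ∂_2 are 1 so no torsion. So H_1 ≅ Z.
rank ∂_2 = 5, rank ∂_3 = 0 ⇒ b_2 = 5 − 5 − 0 = 0. So H_2 ≅ 0.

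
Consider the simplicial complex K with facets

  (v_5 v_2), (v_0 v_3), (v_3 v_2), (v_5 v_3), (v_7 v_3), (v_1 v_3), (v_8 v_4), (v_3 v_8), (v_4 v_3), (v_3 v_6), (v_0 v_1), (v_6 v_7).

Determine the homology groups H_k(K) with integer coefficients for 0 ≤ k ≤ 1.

H_0 ≅ Z,  H_1 ≅ Z^4.

K has 9 vertices, 12 edges.
rank ∂_0 = 0, rank ∂_1 = 8 ⇒ b_0 = 9 − 0 − 8 = 1; all invariant factors of ∂_1 are 1 so no torsion. So H_0 = Z.
rank ∂_1 = 8, rank ∂_2 = 0 ⇒ b_1 = 12 − 8 − 0 = 4. So H_1 = Z^4.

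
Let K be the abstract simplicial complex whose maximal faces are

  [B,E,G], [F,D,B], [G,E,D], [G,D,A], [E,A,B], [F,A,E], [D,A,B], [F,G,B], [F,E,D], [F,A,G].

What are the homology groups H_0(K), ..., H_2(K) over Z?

Order the vertices as A < B < D < E < F < G. Listing each simplex with vertices in this order, K has dimension 2 with simplices:

  0-simplices (6): A, B, D, E, F, G
  1-simplices (15): AB, AD, AE, AF, AG, BD, BE, BF, BG, DE, DF, DG, EF, EG, FG
  2-simplices (10): ABD, ABE, ADG, AEF, AFG, BDF, BEG, BFG, DEF, DEG

giving chain groups C_0 ≅ Z^6, C_1 ≅ Z^15, C_2 ≅ Z^10.

∂_1: C_1 → C_0 maps an edge to its endpoints' difference, ∂[p,q] = q − p. For instance
  ∂DF = F − D.
This gives a 6×15 integer matrix of rank 5; reducing to Smith normal form yields diagonal entries (1,1,1,1,1).

The boundary map ∂_2: C_2 → C_1 maps a triangle to the signed sum of its edges. For instance
  ∂ADG = DG − AG + AD,
  ∂ABE = BE − AE + AB.
The 15×10 boundary matrix has rank 10 and Smith normal form diag(1,1,1,1,1,1,1,1,1,2).

Now H_k = ker ∂_k / im ∂_{k+1}, so:

  H_0: rank C_0 − rank ∂_1 = 6 − 5 = 1, and the invariant factors of ∂_1 are all 1, so H_0 ≅ Z.
  H_1: rank ker ∂_1 − rank ∂_2 = (15 − 5) − 10 = 0, and ∂_2 has invariant factor 2 > 1, so H_1 ≅ Z/2.
  H_2: rank ker ∂_2 − rank ∂_3 = (10 − 10) − 0 = 0, and there is no ∂_3, so H_2 ≅ 0.

As a check, the Euler characteristic is 6 − 15 + 10 = 1, which agrees with 1 − 0 + 0 = 1.

H_0 ≅ Z,  H_1 ≅ Z/2,  H_2 = 0.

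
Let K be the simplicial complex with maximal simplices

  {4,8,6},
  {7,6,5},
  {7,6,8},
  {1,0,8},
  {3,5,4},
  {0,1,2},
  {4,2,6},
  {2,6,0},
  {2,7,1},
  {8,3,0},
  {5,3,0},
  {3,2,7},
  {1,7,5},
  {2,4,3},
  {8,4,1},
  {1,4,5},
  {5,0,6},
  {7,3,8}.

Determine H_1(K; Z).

H_1 = Z^2.

Order the vertices as 0 < 1 < 2 < 3 < 4 < 5 < 6 < 7 < 8. Listing each simplex with vertices in this order, K has dimension 2 with simplices:

  0-simplices (9): [0], [1], [2], [3], [4], [5], [6], [7], [8]
  1-simplices (27): (27 of them)
  2-simplices (18): [0,1,2], [0,1,8], [0,2,6], [0,3,5], [0,3,8], [0,5,6], [1,2,7], [1,4,5], [1,4,8], [1,5,7], [2,3,4], [2,3,7], [2,4,6], [3,4,5], [3,7,8], [4,6,8], [5,6,7], [6,7,8]

Hence C_0 ≅ Z^9, C_1 ≅ Z^27, C_2 ≅ Z^18.

∂_1: C_1 → C_0 sends each edge [p,q] (with p < q) to q − p.
As a 9×27 matrix over Z this has rank 8, with invariant factors (1,1,1,1,1,1,1,1).

The boundary map ∂_2: C_2 → C_1 maps a triangle to the signed sum of its edges. For instance
  ∂[2,3,7] = [3,7] − [2,7] + [2,3],
  ∂[4,6,8] = [6,8] − [4,8] + [4,6].
The 27×18 boundary matrix has rank 17 and Smith normal form diag(1,1,1,1,1,1,1,1,1,1,1,1,1,1,1,1,1).

Now H_k = ker ∂_k / im ∂_{k+1}, so:

  H_1: rank ker ∂_1 − rank ∂_2 = (27 − 8) − 17 = 2, and the invariant factors of ∂_2 are all 1, so H_1 ≅ Z^2.

(K is a triangulation of the torus T^2.)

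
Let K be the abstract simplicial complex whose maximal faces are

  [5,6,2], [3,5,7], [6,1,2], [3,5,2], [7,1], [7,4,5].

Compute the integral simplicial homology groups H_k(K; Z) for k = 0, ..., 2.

H_0 = Z,  H_1 = Z,  H_2 = 0.

Order the vertices as 1 < 2 < 3 < 4 < 5 < 6 < 7. Listing each simplex with vertices in this order, K has dimension 2 with simplices:

  0-simplices (7): [1], [2], [3], [4], [5], [6], [7]
  1-simplices (12): [1,2], [1,6], [1,7], [2,3], [2,5], [2,6], [3,5], [3,7], [4,5], [4,7], [5,6], [5,7]
  2-simplices (5): [1,2,6], [2,3,5], [2,5,6], [3,5,7], [4,5,7]

giving chain groups C_0 ≅ Z^7, C_1 ≅ Z^12, C_2 ≅ Z^5.

The boundary map ∂_1: C_1 → C_0 sends each edge [p,q] (with p < q) to q − p.
The 7×12 boundary matrix has rank 6 and Smith normal form diag(1,1,1,1,1,1).

∂_2: C_2 → C_1 acts by ∂[p,q,r] = [q,r] − [p,r] + [p,q]. For instance
  ∂[1,2,6] = [2,6] − [1,6] + [1,2],
  ∂[2,5,6] = [5,6] − [2,6] + [2,5].
This gives a 12×5 integer matrix of rank 5; reducing to Smith normal form yields diagonal entries (1,1,1,1,1).

From H_k ≅ ker(∂_k) / im(∂_{k+1}) we obtain:

  H_0: rank C_0 − rank ∂_1 = 7 − 6 = 1, and the invariant factors of ∂_1 are all 1, so H_0 = Z.
  H_1: rank ker ∂_1 − rank ∂_2 = (12 − 6) − 5 = 1, and the invariant factors of ∂_2 are all 1, so H_1 = Z.
  H_2: rank ker ∂_2 − rank ∂_3 = (5 − 5) − 0 = 0, and there is no ∂_3, so H_2 = 0.

As a check, the Euler characteristic is 7 − 12 + 5 = 0, which agrees with 1 − 1 + 0 = 0.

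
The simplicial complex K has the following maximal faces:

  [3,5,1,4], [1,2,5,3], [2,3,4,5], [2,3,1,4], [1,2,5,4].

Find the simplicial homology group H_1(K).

Fix the vertex order 1 < 2 < 3 < 4 < 5 and write every simplex with vertices in increasing order. Then dim K = 3 and the simplices of K are:

  0-simplices (5): [1], [2], [3], [4], [5]
  1-simplices (10): [1,2], [1,3], [1,4], [1,5], [2,3], [2,4], [2,5], [3,4], [3,5], [4,5]
  2-simplices (10): [1,2,3], [1,2,4], [1,2,5], [1,3,4], [1,3,5], [1,4,5], [2,3,4], [2,3,5], [2,4,5], [3,4,5]
  3-simplices (5): [1,2,3,4], [1,2,3,5], [1,2,4,5], [1,3,4,5], [2,3,4,5]

giving chain groups C_0 ≅ Z^5, C_1 ≅ Z^10, C_2 ≅ Z^10, C_3 ≅ Z^5.

∂_1: C_1 → C_0 maps an edge to its endpoints' difference, ∂[p,q] = q − p.
The resulting 5×10 matrix has rank 4, and its Smith normal form has invariant factors (1,1,1,1).

∂_2: C_2 → C_1 maps a triangle to the signed sum of its edges. For instance
  ∂[2,4,5] = [4,5] − [2,5] + [2,4],
  ∂[1,3,4] = [3,4] − [1,4] + [1,3].
The 10×10 boundary matrix has rank 6 and Smith normal form diag(1,1,1,1,1,1).

∂_3: C_3 → C_2 sends each 3-simplex σ to the alternating sum Σ_i (−1)^i (σ with its i-th vertex removed). For instance
  ∂[2,3,4,5] = [3,4,5] − [2,4,5] + [2,3,5] − [2,3,4],
  ∂[1,3,4,5] = [3,4,5] − [1,4,5] + [1,3,5] − [1,3,4].
The resulting 10×5 matrix has rank 4, and its Smith normal form has invariant factors (1,1,1,1).

Computing H_k = (kernel of ∂_k) / (image of ∂_{k+1}):

  H_1: rank ker ∂_1 − rank ∂_2 = (10 − 4) − 6 = 0, and the invariant factors of ∂_2 are all 1, so H_1 ≅ 0.

H_1 = 0.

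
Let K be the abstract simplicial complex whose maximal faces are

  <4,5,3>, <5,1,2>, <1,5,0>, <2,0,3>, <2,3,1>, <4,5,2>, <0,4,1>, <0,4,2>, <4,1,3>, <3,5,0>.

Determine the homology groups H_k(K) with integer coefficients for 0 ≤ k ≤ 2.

H_0 ≅ Z,  H_1 ≅ Z_2,  H_2 = 0.

Fix the vertex order 0 < 1 < 2 < 3 < 4 < 5 and write every simplex with vertices in increasing order. Then dim K = 2 and the simplices of K are:

  0-simplices (6): [0], [1], [2], [3], [4], [5]
  1-simplices (15): [0,1], [0,2], [0,3], [0,4], [0,5], [1,2], [1,3], [1,4], [1,5], [2,3], [2,4], [2,5], [3,4], [3,5], [4,5]
  2-simplices (10): [0,1,4], [0,1,5], [0,2,3], [0,2,4], [0,3,5], [1,2,3], [1,2,5], [1,3,4], [2,4,5], [3,4,5]

so the chain groups are C_0 ≅ Z^6, C_1 ≅ Z^15, C_2 ≅ Z^10.

∂_1: C_1 → C_0 maps an edge to its endpoints' difference, ∂[p,q] = q − p. For instance
  ∂[0,1] = [1] − [0].
The resulting 6×15 matrix has rank 5, and its Smith normal form has invariant factors (1,1,1,1,1).

Boundary ∂_2: C_2 → C_1 acts by ∂[p,q,r] = [q,r] − [p,r] + [p,q]. For instance
  ∂[3,4,5] = [4,5] − [3,5] + [3,4],
  ∂[0,3,5] = [3,5] − [0,5] + [0,3].
The resulting 15×10 matrix has rank 10, and its Smith normal form has invariant factors (1,1,1,1,1,1,1,1,1,2).

From H_k ≅ ker(∂_k) / im(∂_{k+1}) we obtain:

  H_0: rank C_0 − rank ∂_1 = 6 − 5 = 1, and the invariant factors of ∂_1 are all 1, so H_0 ≅ Z.
  H_1: rank ker ∂_1 − rank ∂_2 = (15 − 5) − 10 = 0, and ∂_2 has invariant factor 2 > 1, so H_1 ≅ Z_2.
  H_2: rank ker ∂_2 − rank ∂_3 = (10 − 10) − 0 = 0, and there is no ∂_3, so H_2 ≅ 0.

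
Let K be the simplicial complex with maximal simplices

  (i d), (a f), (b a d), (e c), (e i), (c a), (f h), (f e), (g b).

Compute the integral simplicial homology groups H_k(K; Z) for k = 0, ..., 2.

Order the vertices as a < b < c < d < e < f < g < h < i. Listing each simplex with vertices in this order, K has dimension 2 with simplices:

  0-simplices (9): a, b, c, d, e, f, g, h, i
  1-simplices (11): ab, ac, ad, af, bd, bg, ce, di, ef, ei, fh
  2-simplices (1): abd

giving chain groups C_0 ≅ Z^9, C_1 ≅ Z^11, C_2 ≅ Z^1.

The boundary map ∂_1: C_1 → C_0 sends each edge [p,q] (with p < q) to q − p. For instance
  ∂ac = c − a.
As a 9×11 matrix over Z this has rank 8, with invariant factors (1,1,1,1,1,1,1,1).

∂_2: C_2 → C_1 sends each 2-simplex [p,q,r] to [q,r] − [p,r] + [p,q]. For instance
  ∂abd = bd − ad + ab.
As a 11×1 matrix over Z this has rank 1, with invariant factors (1).

Computing H_k = (kernel of ∂_k) / (image of ∂_{k+1}):

  H_0: rank C_0 − rank ∂_1 = 9 − 8 = 1, and the invariant factors of ∂_1 are all 1, so H_0 ≅ Z.
  H_1: rank ker ∂_1 − rank ∂_2 = (11 − 8) − 1 = 2, and the invariant factors of ∂_2 are all 1, so H_1 ≅ Z^2.
  H_2: rank ker ∂_2 − rank ∂_3 = (1 − 1) − 0 = 0, and there is no ∂_3, so H_2 ≅ 0.

As a check, the Euler characteristic is 9 − 11 + 1 = -1, which agrees with 1 − 2 + 0 = -1.

H_0 ≅ Z,  H_1 ≅ Z^2,  H_2 = 0.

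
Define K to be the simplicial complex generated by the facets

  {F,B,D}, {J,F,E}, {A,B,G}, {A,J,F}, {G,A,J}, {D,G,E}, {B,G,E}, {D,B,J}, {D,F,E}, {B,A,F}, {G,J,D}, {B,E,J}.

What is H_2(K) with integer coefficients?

K has 7 vertices, 18 edges, 12 triangles.
rank ∂_2 = 12, rank ∂_3 = 0 ⇒ b_2 = 12 − 12 − 0 = 0. So H_2 = 0.

H_2 ≅ 0.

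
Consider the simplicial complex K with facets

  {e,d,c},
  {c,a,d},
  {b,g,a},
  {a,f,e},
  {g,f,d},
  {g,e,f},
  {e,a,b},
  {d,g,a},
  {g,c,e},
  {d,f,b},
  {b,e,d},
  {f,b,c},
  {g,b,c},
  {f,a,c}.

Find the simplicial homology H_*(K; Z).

H_0 = Z,  H_1 = Z^2,  H_2 = Z.

Take the total order a < b < c < d < e < f < g on the vertex set. Then K (dimension 2) consists of the simplices:

  0-simplices (7): a, b, c, d, e, f, g
  1-simplices (21): ab, ac, ad, ae, af, ag, bc, bd, be, bf, bg, cd, ce, cf, cg, de, df, dg, ef, eg, fg
  2-simplices (14): abe, abg, acd, acf, adg, aef, bcf, bcg, bde, bdf, cde, ceg, dfg, efg

giving chain groups C_0 ≅ Z^7, C_1 ≅ Z^21, C_2 ≅ Z^14.

The boundary map ∂_1: C_1 → C_0 is given by ∂[p,q] = [q] − [p]. For instance
  ∂ce = e − c.
The 7×21 boundary matrix has rank 6 and Smith normal form diag(1,1,1,1,1,1).

Boundary ∂_2: C_2 → C_1 acts by ∂[p,q,r] = [q,r] − [p,r] + [p,q]. For instance
  ∂adg = dg − ag + ad,
  ∂acf = cf − af + ac.
This gives a 21×14 integer matrix of rank 13; reducing to Smith normal form yields diagonal entries (1,1,1,1,1,1,1,1,1,1,1,1,1).

Now H_k = ker ∂_k / im ∂_{k+1}, so:

  H_0: rank C_0 − rank ∂_1 = 7 − 6 = 1, and the invariant factors of ∂_1 are all 1, so H_0 = Z.
  H_1: rank ker ∂_1 − rank ∂_2 = (21 − 6) − 13 = 2, and the invariant factors of ∂_2 are all 1, so H_1 = Z^2.
  H_2: rank ker ∂_2 − rank ∂_3 = (14 − 13) − 0 = 1, and there is no ∂_3, so H_2 = Z.

As a check, the Euler characteristic is 7 − 21 + 14 = 0, which agrees with 1 − 2 + 1 = 0.
(K is a triangulation of the torus T^2.)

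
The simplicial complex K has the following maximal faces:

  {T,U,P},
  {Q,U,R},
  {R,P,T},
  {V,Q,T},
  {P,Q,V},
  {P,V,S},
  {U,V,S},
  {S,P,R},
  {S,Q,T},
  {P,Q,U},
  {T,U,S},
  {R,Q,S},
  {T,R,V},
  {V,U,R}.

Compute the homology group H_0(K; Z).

H_0 = Z.

Take the total order P < Q < R < S < T < U < V on the vertex set. Then K (dimension 2) consists of the simplices:

  0-simplices (7): P, Q, R, S, T, U, V
  1-simplices (21): PQ, PR, PS, PT, PU, PV, QR, QS, QT, QU, QV, RS, RT, RU, RV, ST, SU, SV, TU, TV, UV
  2-simplices (14): PQU, PQV, PRS, PRT, PSV, PTU, QRS, QRU, QST, QTV, RTV, RUV, STU, SUV

giving chain groups C_0 ≅ Z^7, C_1 ≅ Z^21, C_2 ≅ Z^14.

The boundary map ∂_1: C_1 → C_0 maps an edge to its endpoints' difference, ∂[p,q] = q − p. For instance
  ∂PS = S − P.
As a 7×21 matrix over Z this has rank 6, with invariant factors (1,1,1,1,1,1).

∂_2: C_2 → C_1 sends each 2-simplex [p,q,r] to [q,r] − [p,r] + [p,q]. For instance
  ∂PRT = RT − PT + PR,
  ∂QRU = RU − QU + QR.
As a 21×14 matrix over Z this has rank 13, with invariant factors (1,1,1,1,1,1,1,1,1,1,1,1,1).

Now H_k = ker ∂_k / im ∂_{k+1}, so:

  H_0: rank C_0 − rank ∂_1 = 7 − 6 = 1, and the invariant factors of ∂_1 are all 1, so H_0 = Z.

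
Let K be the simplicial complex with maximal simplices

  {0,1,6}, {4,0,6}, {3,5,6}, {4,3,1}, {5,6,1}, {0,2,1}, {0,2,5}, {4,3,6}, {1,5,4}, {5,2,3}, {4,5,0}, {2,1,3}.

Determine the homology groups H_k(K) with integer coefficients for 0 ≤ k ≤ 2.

H_0 ≅ Z,  H_1 ≅ Z/2,  H_2 = 0.

Take the total order 0 < 1 < 2 < 3 < 4 < 5 < 6 on the vertex set. Then K (dimension 2) consists of the simplices:

  0-simplices (7): [0], [1], [2], [3], [4], [5], [6]
  1-simplices (18): [0,1], [0,2], [0,4], [0,5], [0,6], [1,2], [1,3], [1,4], [1,5], [1,6], [2,3], [2,5], [3,4], [3,5], [3,6], [4,5], [4,6], [5,6]
  2-simplices (12): [0,1,2], [0,1,6], [0,2,5], [0,4,5], [0,4,6], [1,2,3], [1,3,4], [1,4,5], [1,5,6], [2,3,5], [3,4,6], [3,5,6]

giving chain groups C_0 ≅ Z^7, C_1 ≅ Z^18, C_2 ≅ Z^12.

∂_1: C_1 → C_0 sends each edge [p,q] (with p < q) to q − p. For instance
  ∂[2,5] = [5] − [2].
The 7×18 boundary matrix has rank 6 and Smith normal form diag(1,1,1,1,1,1).

∂_2: C_2 → C_1 maps a triangle to the signed sum of its edges. For instance
  ∂[3,5,6] = [5,6] − [3,6] + [3,5],
  ∂[0,1,2] = [1,2] − [0,2] + [0,1].
This gives a 18×12 integer matrix of rank 12; reducing to Smith normal form yields diagonal entries (1,1,1,1,1,1,1,1,1,1,1,2).

From H_k ≅ ker(∂_k) / im(∂_{k+1}) we obtain:

  H_0: rank C_0 − rank ∂_1 = 7 − 6 = 1, and the invariant factors of ∂_1 are all 1, so H_0 ≅ Z.
  H_1: rank ker ∂_1 − rank ∂_2 = (18 − 6) − 12 = 0, and ∂_2 has invariant factor 2 > 1, so H_1 ≅ Z/2.
  H_2: rank ker ∂_2 − rank ∂_3 = (12 − 12) − 0 = 0, and there is no ∂_3, so H_2 ≅ 0.

(K is a triangulation of the real projective plane RP^2.)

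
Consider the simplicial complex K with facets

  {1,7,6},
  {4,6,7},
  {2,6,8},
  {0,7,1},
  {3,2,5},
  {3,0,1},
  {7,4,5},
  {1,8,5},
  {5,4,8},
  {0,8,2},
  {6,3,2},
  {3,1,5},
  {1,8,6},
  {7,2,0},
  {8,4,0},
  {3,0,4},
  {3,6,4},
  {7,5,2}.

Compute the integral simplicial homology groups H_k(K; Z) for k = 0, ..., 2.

Take the total order 0 < 1 < 2 < 3 < 4 < 5 < 6 < 7 < 8 on the vertex set. Then K (dimension 2) consists of the simplices:

  0-simplices (9): [0], [1], [2], [3], [4], [5], [6], [7], [8]
  1-simplices (27): (27 of them)
  2-simplices (18): [0,1,3], [0,1,7], [0,2,7], [0,2,8], [0,3,4], [0,4,8], [1,3,5], [1,5,8], [1,6,7], [1,6,8], [2,3,5], [2,3,6], [2,5,7], [2,6,8], [3,4,6], [4,5,7], [4,5,8], [4,6,7]

Hence C_0 ≅ Z^9, C_1 ≅ Z^27, C_2 ≅ Z^18.

Boundary ∂_1: C_1 → C_0 maps an edge to its endpoints' difference, ∂[p,q] = q − p. For instance
  ∂[4,8] = [8] − [4].
This gives a 9×27 integer matrix of rank 8; reducing to Smith normal form yields diagonal entries (1,1,1,1,1,1,1,1).

∂_2: C_2 → C_1 acts by ∂[p,q,r] = [q,r] − [p,r] + [p,q]. For instance
  ∂[2,3,5] = [3,5] − [2,5] + [2,3],
  ∂[0,3,4] = [3,4] − [0,4] + [0,3].
The resulting 27×18 matrix has rank 17, and its Smith normal form has invariant factors (1,1,1,1,1,1,1,1,1,1,1,1,1,1,1,1,1).

Reading off H_k = ker ∂_k / im ∂_{k+1}:

  H_0: rank C_0 − rank ∂_1 = 9 − 8 = 1, and the invariant factors of ∂_1 are all 1, so H_0 ≅ Z.
  H_1: rank ker ∂_1 − rank ∂_2 = (27 − 8) − 17 = 2, and the invariant factors of ∂_2 are all 1, so H_1 ≅ Z^2.
  H_2: rank ker ∂_2 − rank ∂_3 = (18 − 17) − 0 = 1, and there is no ∂_3, so H_2 ≅ Z.

As a check, the Euler characteristic is 9 − 27 + 18 = 0, which agrees with 1 − 2 + 1 = 0.

H_0 ≅ Z,  H_1 ≅ Z^2,  H_2 ≅ Z.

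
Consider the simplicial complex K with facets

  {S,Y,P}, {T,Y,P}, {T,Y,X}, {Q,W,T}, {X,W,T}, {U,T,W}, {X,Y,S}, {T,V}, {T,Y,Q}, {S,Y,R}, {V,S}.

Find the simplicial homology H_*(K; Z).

We work with the vertex ordering P < Q < R < S < T < U < V < W < X < Y. The simplices of K, each written with vertices in increasing order, are:

  0-simplices (10): P, Q, R, S, T, U, V, W, X, Y
  1-simplices (19): PS, PT, PY, QT, QW, QY, RS, RY, SV, SX, SY, TU, TV, TW, TX, TY, UW, WX, XY
  2-simplices (9): PSY, PTY, QTW, QTY, RSY, SXY, TUW, TWX, TXY

so the chain groups are C_0 ≅ Z^10, C_1 ≅ Z^19, C_2 ≅ Z^9.

∂_1: C_1 → C_0 maps an edge to its endpoints' difference, ∂[p,q] = q − p. For instance
  ∂XY = Y − X.
This gives a 10×19 integer matrix of rank 9; reducing to Smith normal form yields diagonal entries (1,1,1,1,1,1,1,1,1).

Boundary ∂_2: C_2 → C_1 maps a triangle to the signed sum of its edges. For instance
  ∂QTW = TW − QW + QT,
  ∂QTY = TY − QY + QT.
As a 19×9 matrix over Z this has rank 9, with invariant factors (1,1,1,1,1,1,1,1,1).

Computing H_k = (kernel of ∂_k) / (image of ∂_{k+1}):

  H_0: rank C_0 − rank ∂_1 = 10 − 9 = 1, and the invariant factors of ∂_1 are all 1, so H_0 = Z.
  H_1: rank ker ∂_1 − rank ∂_2 = (19 − 9) − 9 = 1, and the invariant factors of ∂_2 are all 1, so H_1 = Z.
  H_2: rank ker ∂_2 − rank ∂_3 = (9 − 9) − 0 = 0, and there is no ∂_3, so H_2 = 0.

H_0 ≅ Z,  H_1 ≅ Z,  H_2 = 0.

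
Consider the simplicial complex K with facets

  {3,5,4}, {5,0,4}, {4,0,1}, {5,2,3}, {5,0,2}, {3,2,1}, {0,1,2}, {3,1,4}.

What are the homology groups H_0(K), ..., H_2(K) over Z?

Take the total order 0 < 1 < 2 < 3 < 4 < 5 on the vertex set. Then K (dimension 2) consists of the simplices:

  0-simplices (6): [0], [1], [2], [3], [4], [5]
  1-simplices (12): [0,1], [0,2], [0,4], [0,5], [1,2], [1,3], [1,4], [2,3], [2,5], [3,4], [3,5], [4,5]
  2-simplices (8): [0,1,2], [0,1,4], [0,2,5], [0,4,5], [1,2,3], [1,3,4], [2,3,5], [3,4,5]

so the chain groups are C_0 ≅ Z^6, C_1 ≅ Z^12, C_2 ≅ Z^8.

∂_1: C_1 → C_0 sends each edge [p,q] (with p < q) to q − p. For instance
  ∂[0,1] = [1] − [0].
The 6×12 boundary matrix has rank 5 and Smith normal form diag(1,1,1,1,1).

∂_2: C_2 → C_1 acts by ∂[p,q,r] = [q,r] − [p,r] + [p,q]. For instance
  ∂[0,4,5] = [4,5] − [0,5] + [0,4],
  ∂[1,3,4] = [3,4] − [1,4] + [1,3].
The 12×8 boundary matrix has rank 7 and Smith normal form diag(1,1,1,1,1,1,1).

Reading off H_k = ker ∂_k / im ∂_{k+1}:

  H_0: rank C_0 − rank ∂_1 = 6 − 5 = 1, and the invariant factors of ∂_1 are all 1, so H_0 = Z.
  H_1: rank ker ∂_1 − rank ∂_2 = (12 − 5) − 7 = 0, and the invariant factors of ∂_2 are all 1, so H_1 = 0.
  H_2: rank ker ∂_2 − rank ∂_3 = (8 − 7) − 0 = 1, and there is no ∂_3, so H_2 = Z.

(K is a triangulation of the 2-sphere S^2.)

H_0 = Z,  H_1 = 0,  H_2 = Z.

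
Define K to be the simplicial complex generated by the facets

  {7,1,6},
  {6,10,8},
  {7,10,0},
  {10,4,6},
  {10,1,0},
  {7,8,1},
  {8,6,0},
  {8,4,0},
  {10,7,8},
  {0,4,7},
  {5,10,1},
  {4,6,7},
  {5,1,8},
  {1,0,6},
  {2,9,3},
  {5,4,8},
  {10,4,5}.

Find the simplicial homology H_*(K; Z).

H_0 ≅ Z^2,  H_1 ≅ Z^2,  H_2 ≅ Z.

Order the vertices as 0 < 1 < 2 < 3 < 4 < 5 < 6 < 7 < 8 < 9 < 10. Listing each simplex with vertices in this order, K has dimension 2 with simplices:

  0-simplices (11): [0], [1], [2], [3], [4], [5], [6], [7], [8], [9], [10]
  1-simplices (27): (27 of them)
  2-simplices (17): [0,1,6], [0,1,10], [0,4,7], [0,4,8], [0,6,8], [0,7,10], [1,5,8], [1,5,10], [1,6,7], [1,7,8], [2,3,9], [4,5,8], [4,5,10], [4,6,7], [4,6,10], [6,8,10], [7,8,10]

so the chain groups are C_0 ≅ Z^11, C_1 ≅ Z^27, C_2 ≅ Z^17.

∂_1: C_1 → C_0 is given by ∂[p,q] = [q] − [p].
The resulting 11×27 matrix has rank 9, and its Smith normal form has invariant factors (1,1,1,1,1,1,1,1,1).

Boundary ∂_2: C_2 → C_1 acts by ∂[p,q,r] = [q,r] − [p,r] + [p,q]. For instance
  ∂[0,7,10] = [7,10] − [0,10] + [0,7],
  ∂[1,7,8] = [7,8] − [1,8] + [1,7].
The resulting 27×17 matrix has rank 16, and its Smith normal form has invariant factors (1,1,1,1,1,1,1,1,1,1,1,1,1,1,1,1).

From H_k ≅ ker(∂_k) / im(∂_{k+1}) we obtain:

  H_0: rank C_0 − rank ∂_1 = 11 − 9 = 2, and the invariant factors of ∂_1 are all 1, so H_0 ≅ Z^2.
  H_1: rank ker ∂_1 − rank ∂_2 = (27 − 9) − 16 = 2, and the invariant factors of ∂_2 are all 1, so H_1 ≅ Z^2.
  H_2: rank ker ∂_2 − rank ∂_3 = (17 − 16) − 0 = 1, and there is no ∂_3, so H_2 ≅ Z.

As a check, the Euler characteristic is 11 − 27 + 17 = 1, which agrees with 2 − 2 + 1 = 1.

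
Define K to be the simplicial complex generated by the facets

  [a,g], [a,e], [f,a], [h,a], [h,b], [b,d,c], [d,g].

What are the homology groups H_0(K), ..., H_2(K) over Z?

H_0 ≅ Z,  H_1 ≅ Z,  H_2 = 0.

We work with the vertex ordering a < b < c < d < e < f < g < h. The simplices of K, each written with vertices in increasing order, are:

  0-simplices (8): a, b, c, d, e, f, g, h
  1-simplices (9): ae, af, ag, ah, bc, bd, bh, cd, dg
  2-simplices (1): bcd

so the chain groups are C_0 ≅ Z^8, C_1 ≅ Z^9, C_2 ≅ Z^1.

∂_1: C_1 → C_0 sends each edge [p,q] (with p < q) to q − p.
The resulting 8×9 matrix has rank 7, and its Smith normal form has invariant factors (1,1,1,1,1,1,1).

Boundary ∂_2: C_2 → C_1 acts by ∂[p,q,r] = [q,r] − [p,r] + [p,q]. For instance
  ∂bcd = cd − bd + bc.
As a 9×1 matrix over Z this has rank 1, with invariant factors (1).

Now H_k = ker ∂_k / im ∂_{k+1}, so:

  H_0: rank C_0 − rank ∂_1 = 8 − 7 = 1, and the invariant factors of ∂_1 are all 1, so H_0 = Z.
  H_1: rank ker ∂_1 − rank ∂_2 = (9 − 7) − 1 = 1, and the invariant factors of ∂_2 are all 1, so H_1 = Z.
  H_2: rank ker ∂_2 − rank ∂_3 = (1 − 1) − 0 = 0, and there is no ∂_3, so H_2 = 0.

As a check, the Euler characteristic is 8 − 9 + 1 = 0, which agrees with 1 − 1 + 0 = 0.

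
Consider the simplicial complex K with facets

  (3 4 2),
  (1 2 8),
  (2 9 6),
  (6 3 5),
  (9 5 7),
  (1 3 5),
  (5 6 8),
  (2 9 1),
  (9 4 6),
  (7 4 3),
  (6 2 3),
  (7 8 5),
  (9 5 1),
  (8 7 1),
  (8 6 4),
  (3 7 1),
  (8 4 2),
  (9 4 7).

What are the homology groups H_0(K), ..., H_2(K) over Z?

Fix the vertex order 1 < 2 < 3 < 4 < 5 < 6 < 7 < 8 < 9 and write every simplex with vertices in increasing order. Then dim K = 2 and the simplices of K are:

  0-simplices (9): [1], [2], [3], [4], [5], [6], [7], [8], [9]
  1-simplices (27): (27 of them)
  2-simplices (18): [1,2,8], [1,2,9], [1,3,5], [1,3,7], [1,5,9], [1,7,8], [2,3,4], [2,3,6], [2,4,8], [2,6,9], [3,4,7], [3,5,6], [4,6,8], [4,6,9], [4,7,9], [5,6,8], [5,7,8], [5,7,9]

giving chain groups C_0 ≅ Z^9, C_1 ≅ Z^27, C_2 ≅ Z^18.

The boundary map ∂_1: C_1 → C_0 is given by ∂[p,q] = [q] − [p]. For instance
  ∂[1,7] = [7] − [1].
The resulting 9×27 matrix has rank 8, and its Smith normal form has invariant factors (1,1,1,1,1,1,1,1).

Boundary ∂_2: C_2 → C_1 sends each 2-simplex [p,q,r] to [q,r] − [p,r] + [p,q]. For instance
  ∂[3,5,6] = [5,6] − [3,6] + [3,5],
  ∂[5,7,8] = [7,8] − [5,8] + [5,7].
This gives a 27×18 integer matrix of rank 18; reducing to Smith normal form yields diagonal entries (1,1,1,1,1,1,1,1,1,1,1,1,1,1,1,1,1,2).

Reading off H_k = ker ∂_k / im ∂_{k+1}:

  H_0: rank C_0 − rank ∂_1 = 9 − 8 = 1, and the invariant factors of ∂_1 are all 1, so H_0 ≅ Z.
  H_1: rank ker ∂_1 − rank ∂_2 = (27 − 8) − 18 = 1, and ∂_2 has invariant factor 2 > 1, so H_1 ≅ Z ⊕ Z/2Z.
  H_2: rank ker ∂_2 − rank ∂_3 = (18 − 18) − 0 = 0, and there is no ∂_3, so H_2 ≅ 0.

H_0 = Z,  H_1 = Z ⊕ Z/2Z,  H_2 = 0.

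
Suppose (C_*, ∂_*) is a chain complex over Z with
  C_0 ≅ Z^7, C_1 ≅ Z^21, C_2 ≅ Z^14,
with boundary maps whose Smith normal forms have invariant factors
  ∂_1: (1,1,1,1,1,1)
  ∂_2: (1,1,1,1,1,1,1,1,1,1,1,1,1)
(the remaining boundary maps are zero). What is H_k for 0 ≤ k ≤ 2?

H_0 ≅ Z,  H_1 ≅ Z^2,  H_2 ≅ Z.

H_0: b_0 = 7 − 0 − 6 = 1; torsion from ∂_1 factors > 1: none. So H_0 ≅ Z.
H_1: b_1 = 21 − 6 − 13 = 2; torsion from ∂_2 factors > 1: none. So H_1 ≅ Z^2.
H_2: b_2 = 14 − 13 − 0 = 1; torsion from ∂_3 factors > 1: none. So H_2 ≅ Z.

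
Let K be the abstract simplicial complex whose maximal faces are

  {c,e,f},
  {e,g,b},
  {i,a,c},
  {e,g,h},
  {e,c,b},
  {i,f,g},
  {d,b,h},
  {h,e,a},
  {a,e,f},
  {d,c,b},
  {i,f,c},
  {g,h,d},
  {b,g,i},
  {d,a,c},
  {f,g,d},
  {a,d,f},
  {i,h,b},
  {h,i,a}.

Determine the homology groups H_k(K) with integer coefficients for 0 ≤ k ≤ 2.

H_0 = Z,  H_1 = Z ⊕ Z/2,  H_2 = 0.

Order the vertices as a < b < c < d < e < f < g < h < i. Listing each simplex with vertices in this order, K has dimension 2 with simplices:

  0-simplices (9): a, b, c, d, e, f, g, h, i
  1-simplices (27): ac, ad, ae, af, ah, ai, bc, bd, be, bg, bh, bi, cd, ce, cf, ci, df, dg, dh, ef, eg, eh, fg, fi, gh, gi, hi
  2-simplices (18): acd, aci, adf, aef, aeh, ahi, bcd, bce, bdh, beg, bgi, bhi, cef, cfi, dfg, dgh, egh, fgi

Hence C_0 ≅ Z^9, C_1 ≅ Z^27, C_2 ≅ Z^18.

The boundary map ∂_1: C_1 → C_0 is given by ∂[p,q] = [q] − [p].
As a 9×27 matrix over Z this has rank 8, with invariant factors (1,1,1,1,1,1,1,1).

The boundary map ∂_2: C_2 → C_1 sends each 2-simplex [p,q,r] to [q,r] − [p,r] + [p,q]. For instance
  ∂acd = cd − ad + ac,
  ∂egh = gh − eh + eg.
The resulting 27×18 matrix has rank 18, and its Smith normal form has invariant factors (1,1,1,1,1,1,1,1,1,1,1,1,1,1,1,1,1,2).

Now H_k = ker ∂_k / im ∂_{k+1}, so:

  H_0: rank C_0 − rank ∂_1 = 9 − 8 = 1, and the invariant factors of ∂_1 are all 1, so H_0 ≅ Z.
  H_1: rank ker ∂_1 − rank ∂_2 = (27 − 8) − 18 = 1, and ∂_2 has invariant factor 2 > 1, so H_1 ≅ Z ⊕ Z/2.
  H_2: rank ker ∂_2 − rank ∂_3 = (18 − 18) − 0 = 0, and there is no ∂_3, so H_2 ≅ 0.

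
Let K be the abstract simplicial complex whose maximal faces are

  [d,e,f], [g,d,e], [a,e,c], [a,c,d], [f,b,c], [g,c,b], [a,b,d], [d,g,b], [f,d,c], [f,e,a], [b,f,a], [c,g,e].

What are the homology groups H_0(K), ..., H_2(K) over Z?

Fix the vertex order a < b < c < d < e < f < g and write every simplex with vertices in increasing order. Then dim K = 2 and the simplices of K are:

  0-simplices (7): a, b, c, d, e, f, g
  1-simplices (18): ab, ac, ad, ae, af, bc, bd, bf, bg, cd, ce, cf, cg, de, df, dg, ef, eg
  2-simplices (12): abd, abf, acd, ace, aef, bcf, bcg, bdg, cdf, ceg, def, deg

so the chain groups are C_0 ≅ Z^7, C_1 ≅ Z^18, C_2 ≅ Z^12.

∂_1: C_1 → C_0 sends each edge [p,q] (with p < q) to q − p.
This gives a 7×18 integer matrix of rank 6; reducing to Smith normal form yields diagonal entries (1,1,1,1,1,1).

Boundary ∂_2: C_2 → C_1 maps a triangle to the signed sum of its edges. For instance
  ∂def = ef − df + de,
  ∂aef = ef − af + ae.
The resulting 18×12 matrix has rank 12, and its Smith normal form has invariant factors (1,1,1,1,1,1,1,1,1,1,1,2).

Reading off H_k = ker ∂_k / im ∂_{k+1}:

  H_0: rank C_0 − rank ∂_1 = 7 − 6 = 1, and the invariant factors of ∂_1 are all 1, so H_0 = Z.
  H_1: rank ker ∂_1 − rank ∂_2 = (18 − 6) − 12 = 0, and ∂_2 has invariant factor 2 > 1, so H_1 = Z/2.
  H_2: rank ker ∂_2 − rank ∂_3 = (12 − 12) − 0 = 0, and there is no ∂_3, so H_2 = 0.

As a check, the Euler characteristic is 7 − 18 + 12 = 1, which agrees with 1 − 0 + 0 = 1.

H_0 = Z,  H_1 = Z/2,  H_2 = 0.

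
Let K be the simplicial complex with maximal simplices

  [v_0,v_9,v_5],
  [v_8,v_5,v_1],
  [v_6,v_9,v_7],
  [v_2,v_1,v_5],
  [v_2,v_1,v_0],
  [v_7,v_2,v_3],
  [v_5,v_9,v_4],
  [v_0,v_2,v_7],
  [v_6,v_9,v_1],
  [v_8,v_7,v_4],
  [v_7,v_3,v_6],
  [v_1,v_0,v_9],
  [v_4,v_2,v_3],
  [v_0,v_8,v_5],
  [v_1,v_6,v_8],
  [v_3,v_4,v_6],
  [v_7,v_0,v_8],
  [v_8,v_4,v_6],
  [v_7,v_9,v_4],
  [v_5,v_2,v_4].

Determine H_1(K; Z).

K has 10 vertices, 30 edges, 20 triangles.
rank ∂_1 = 9, rank ∂_2 = 20 ⇒ b_1 = 30 − 9 − 20 = 1; ∂_2 has invariant factor(s) [2] giving torsion. So H_1 ≅ Z ⊕ Z/2.

H_1 ≅ Z ⊕ Z/2.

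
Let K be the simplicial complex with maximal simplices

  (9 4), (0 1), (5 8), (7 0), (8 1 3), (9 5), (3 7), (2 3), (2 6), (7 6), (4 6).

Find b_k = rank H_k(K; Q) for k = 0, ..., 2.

Order the vertices as 0 < 1 < 2 < 3 < 4 < 5 < 6 < 7 < 8 < 9. Listing each simplex with vertices in this order, K has dimension 2 with simplices:

  0-simplices (10): [0], [1], [2], [3], [4], [5], [6], [7], [8], [9]
  1-simplices (13): [0,1], [0,7], [1,3], [1,8], [2,3], [2,6], [3,7], [3,8], [4,6], [4,9], [5,8], [5,9], [6,7]
  2-simplices (1): [1,3,8]

giving chain groups C_0 ≅ Z^10, C_1 ≅ Z^13, C_2 ≅ Z^1.

Boundary ∂_1: C_1 → C_0 is given by ∂[p,q] = [q] − [p].
The resulting 10×13 matrix has rank 9, and its Smith normal form has invariant factors (1,1,1,1,1,1,1,1,1).

Boundary ∂_2: C_2 → C_1 acts by ∂[p,q,r] = [q,r] − [p,r] + [p,q]. For instance
  ∂[1,3,8] = [3,8] − [1,8] + [1,3].
The resulting 13×1 matrix has rank 1, and its Smith normal form has invariant factors (1).

From H_k ≅ ker(∂_k) / im(∂_{k+1}) we obtain:

  H_0: rank C_0 − rank ∂_1 = 10 − 9 = 1, and the invariant factors of ∂_1 are all 1, so H_0 ≅ Z.
  H_1: rank ker ∂_1 − rank ∂_2 = (13 − 9) − 1 = 3, and the invariant factors of ∂_2 are all 1, so H_1 ≅ Z^3.
  H_2: rank ker ∂_2 − rank ∂_3 = (1 − 1) − 0 = 0, and there is no ∂_3, so H_2 ≅ 0.

As a check, the Euler characteristic is 10 − 13 + 1 = -2, which agrees with 1 − 3 + 0 = -2.

Hence the Betti numbers are b_0 = 1, b_1 = 3, b_2 = 0.

b_0 = 1, b_1 = 3, b_2 = 0.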